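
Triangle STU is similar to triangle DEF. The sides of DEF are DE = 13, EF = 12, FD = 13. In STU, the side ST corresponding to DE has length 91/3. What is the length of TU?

k = 91/3/13 = 7/3. TU = 7/3 * 12 = 28.

28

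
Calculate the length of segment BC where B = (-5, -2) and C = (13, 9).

d = sqrt((18)^2 + (11)^2) = sqrt(445)

sqrt(445)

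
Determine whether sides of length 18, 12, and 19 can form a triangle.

For three segments to close into a triangle, no single side can be as long as the other two combined.
The longest side is 19, and 12 + 18 = 30 > 19.
A triangle can be formed.

Yes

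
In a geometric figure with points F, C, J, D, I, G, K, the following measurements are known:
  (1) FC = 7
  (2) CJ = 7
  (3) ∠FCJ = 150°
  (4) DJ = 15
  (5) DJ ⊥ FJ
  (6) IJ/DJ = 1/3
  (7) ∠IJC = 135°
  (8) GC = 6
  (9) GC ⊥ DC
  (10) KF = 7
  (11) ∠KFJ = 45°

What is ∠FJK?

Step 1: By the law of cosines on triangle JCF: JF² = 7² + 7² − 2·7·7·cos(150°) = 182.87, so JF ≈ 13.52.
Step 2: By the law of cosines on triangle JFK: JK² = 13.52² + 7² − 2·13.52·7·cos(45°) = 98, so JK = 7·√2.
Step 3: By the inverse law of cosines on triangle FJK: cos(∠FJK) = (13.52² + (7·√2)² − 7²) / (2·13.52·7·√2) = 231.87/267.74 = 0.866, so ∠FJK = 30°.

Therefore, the measure of angle ∠FJK = 30°.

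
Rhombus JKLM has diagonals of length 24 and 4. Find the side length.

In a rhombus, the diagonals bisect each other perpendicularly, creating four congruent right triangles.
Each triangle has legs 12 (half of 24) and 2 (half of 4).
The hypotenuse of each right triangle is a side of the rhombus:
side = sqrt(12^2 + 2^2) = sqrt(148) = 2*sqrt(37)

2*sqrt(37)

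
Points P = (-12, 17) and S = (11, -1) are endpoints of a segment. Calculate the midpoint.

The midpoint is the point halfway along the segment.
Move half the horizontal distance: -12 + (11 - -12)/2 = -12 + 23/2 = -1/2
Move half the vertical distance: 17 + (-1 - 17)/2 = 17 + -18/2 = 8
Midpoint = (-1/2, 8)

(-1/2, 8)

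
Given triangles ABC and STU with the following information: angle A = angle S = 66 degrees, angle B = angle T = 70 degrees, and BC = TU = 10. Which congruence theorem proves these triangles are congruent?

The given information matches AAS: Two pairs of corresponding angles and a non-included side are equal (Angle-Angle-Side).

AAS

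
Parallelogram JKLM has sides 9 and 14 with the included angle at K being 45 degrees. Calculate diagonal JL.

The diagonal of a parallelogram can be found by treating two adjacent sides and the diagonal as a triangle.
Applying the law of cosines with sides 9, 14 and included angle 45°:
d^2 = 81 + 196 - 252*cos(45°) = 277 - 126*sqrt(2)
d = sqrt(277 - 126*sqrt(2))

sqrt(277 - 126*sqrt(2))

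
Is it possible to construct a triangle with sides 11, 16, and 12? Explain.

Sort the sides: 11, 12, 16.
It suffices to check that the sum of the two smallest exceeds the largest:
11 + 12 = 23 > 16. ✓
Yes, a valid triangle can be formed.

Yes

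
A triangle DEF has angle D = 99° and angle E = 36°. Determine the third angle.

Let angle F = x. Then 99 + 36 + x = 180.
x = 180 - 135 = 45 degrees.

45 degrees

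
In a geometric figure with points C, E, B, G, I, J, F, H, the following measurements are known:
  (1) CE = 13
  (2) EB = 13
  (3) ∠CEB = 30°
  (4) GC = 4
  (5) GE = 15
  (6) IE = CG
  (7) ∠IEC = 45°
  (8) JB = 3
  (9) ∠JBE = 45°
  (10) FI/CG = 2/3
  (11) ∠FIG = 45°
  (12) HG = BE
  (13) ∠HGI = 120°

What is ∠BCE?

Step 1: By the law of cosines on triangle CEB: CB² = 13² + 13² − 2·13·13·cos(30°) = 45.28, so CB ≈ 6.73.
Step 2: By the inverse law of cosines on triangle BCE: cos(∠BCE) = (6.73² + 13² − 13²) / (2·6.73·13) = 45.28/174.96 = 0.2588, so ∠BCE = 75°.

Therefore, the measure of angle ∠BCE = 75°.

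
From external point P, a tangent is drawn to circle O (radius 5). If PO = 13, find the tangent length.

tangent = √(d² - r²) = √(13² - 5²) = √(169 - 25) = √144 = 12

12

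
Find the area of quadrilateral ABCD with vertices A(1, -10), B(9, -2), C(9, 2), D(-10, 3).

The Shoelace formula works by pairing each vertex with the next (cycling back to the first).
For each pair, compute x_i*y_(i+1) - x_(i+1)*y_i:
  (1*-2 - 9*-10) = 88
  (9*2 - 9*-2) = 36
  (9*3 - -10*2) = 47
  (-10*-10 - 1*3) = 97
Taking half the absolute value of the total: Area = (1/2)(268) = 134.

134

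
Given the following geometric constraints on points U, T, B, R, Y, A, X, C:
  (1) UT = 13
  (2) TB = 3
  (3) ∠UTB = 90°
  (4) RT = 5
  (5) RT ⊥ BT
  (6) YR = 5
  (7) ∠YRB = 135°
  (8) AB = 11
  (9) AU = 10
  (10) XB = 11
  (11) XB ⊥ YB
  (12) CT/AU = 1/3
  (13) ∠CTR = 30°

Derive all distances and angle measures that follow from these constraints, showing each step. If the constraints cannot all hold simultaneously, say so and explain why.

The constraints are consistent.

From the given relations:
  CT = 1/3·AU = 1/3·10 ≈ 3.33

Step 1: From UT = 13, TB = 3, and ∠UTB = 90°, by the law of cosines:
  UB² = UT² + TB² - 2·UT·TB·cos(90°) = 169 + 9 - 0 = 178
  UB = √178

Step 2: From BT = 3, TR = 5, and ∠BTR = 90°, by the law of cosines:
  BR² = BT² + TR² - 2·BT·TR·cos(90°) = 9 + 25 - 0 = 34
  BR = √34

Step 3: From RT = 5, TC = 3.33, and ∠RTC = 30°, by the law of cosines:
  RC² = RT² + TC² - 2·RT·TC·cos(30°) = 25 + 11.11 - 28.87 = 7.244
  RC ≈ 2.69

Step 4: From BR = √34, RY = 5, and ∠BRY = 135°, by the law of cosines:
  BY² = BR² + RY² - 2·BR·RY·cos(135°) = 34 + 25 + 41.23 = 100.2
  BY ≈ 10.01

Step 5: From UA = 10, UB = √178, AB = 11, by the inverse law of cosines:
  cos(∠AUB) = (UA² + UB² - AB²) / (2·UA·UB)
  ∠AUB = 53.96°

Step 6: From UB = √178, UT = 13, BT = 3, by the inverse law of cosines:
  cos(∠BUT) = (UB² + UT² - BT²) / (2·UB·UT)
  ∠BUT = 12.99°

Step 7: From BA = 11, BU = √178, AU = 10, by the inverse law of cosines:
  cos(∠ABU) = (BA² + BU² - AU²) / (2·BA·BU)
  ∠ABU = 47.31°

Step 8: From BR = √34, BT = 3, RT = 5, by the inverse law of cosines:
  cos(∠RBT) = (BR² + BT² - RT²) / (2·BR·BT)
  ∠RBT = 59.04°

Step 9: From BT = 3, BU = √178, TU = 13, by the inverse law of cosines:
  cos(∠TBU) = (BT² + BU² - TU²) / (2·BT·BU)
  ∠TBU = 77.01°

Step 10: From RB = √34, RT = 5, BT = 3, by the inverse law of cosines:
  cos(∠BRT) = (RB² + RT² - BT²) / (2·RB·RT)
  ∠BRT = 30.96°

Step 11: From RC = 2.69, RT = 5, CT = 3.33, by the inverse law of cosines:
  cos(∠CRT) = (RC² + RT² - CT²) / (2·RC·RT)
  ∠CRT = 38.26°

Step 12: From AB = 11, AU = 10, BU = √178, by the inverse law of cosines:
  cos(∠BAU) = (AB² + AU² - BU²) / (2·AB·AU)
  ∠BAU = 78.73°

Step 13: From CR = 2.69, CT = 3.33, RT = 5, by the inverse law of cosines:
  cos(∠RCT) = (CR² + CT² - RT²) / (2·CR·CT)
  ∠RCT = 111.74°

Step 14: From YB = 10.01, BX = 11, and ∠YBX = 90°, by the law of cosines:
  YX² = YB² + BX² - 2·YB·BX·cos(90°) = 100.2 + 121 - 0 = 221.2
  YX ≈ 14.87

Step 15: From BR = √34, BY = 10.01, RY = 5, by the inverse law of cosines:
  cos(∠RBY) = (BR² + BY² - RY²) / (2·BR·BY)
  ∠RBY = 20.68°

Step 16: From YB = 10.01, YR = 5, BR = √34, by the inverse law of cosines:
  cos(∠BYR) = (YB² + YR² - BR²) / (2·YB·YR)
  ∠BYR = 24.32°

Step 17: From YB = 10.01, YX = 14.87, BX = 11, by the inverse law of cosines:
  cos(∠BYX) = (YB² + YX² - BX²) / (2·YB·YX)
  ∠BYX = 47.69°

Step 18: From XB = 11, XY = 14.87, BY = 10.01, by the inverse law of cosines:
  cos(∠BXY) = (XB² + XY² - BY²) / (2·XB·XY)
  ∠BXY = 42.31°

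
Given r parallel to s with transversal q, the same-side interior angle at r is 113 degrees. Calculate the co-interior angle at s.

Co-interior angles (same-side interior) formed by parallel lines and a transversal are supplementary (sum to 180 degrees).
The given angle is 113 degrees.
The co-interior angle = 180 - 113 = 67 degrees.

67 degrees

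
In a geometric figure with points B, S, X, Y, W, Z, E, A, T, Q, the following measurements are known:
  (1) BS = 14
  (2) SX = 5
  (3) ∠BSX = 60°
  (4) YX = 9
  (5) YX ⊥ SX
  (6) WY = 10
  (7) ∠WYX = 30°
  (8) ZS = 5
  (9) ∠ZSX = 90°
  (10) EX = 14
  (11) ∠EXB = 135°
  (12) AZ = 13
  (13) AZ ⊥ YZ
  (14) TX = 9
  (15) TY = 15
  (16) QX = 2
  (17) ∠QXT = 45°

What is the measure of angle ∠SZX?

Step 1: By the law of cosines on triangle ZSX: ZX² = 5² + 5² − 2·5·5·cos(90°) = 50, so ZX = 5·√2.
Step 2: By the inverse law of cosines on triangle SZX: cos(∠SZX) = (5² + (5·√2)² − 5²) / (2·5·5·√2) = 50/70.71 = 0.7071, so ∠SZX = 45°.

Therefore, the measure of angle ∠SZX = 45°.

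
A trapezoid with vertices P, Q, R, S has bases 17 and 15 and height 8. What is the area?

A trapezoid's area equals the midsegment times the height.
The midsegment is (17 + 15) / 2 = 16.
Area = 16 * 8 = 128.

128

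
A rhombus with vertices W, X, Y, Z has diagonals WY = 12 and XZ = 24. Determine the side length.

Half-diagonals are 6 and 12. side = sqrt(6^2 + 12^2) = sqrt(180) = 6*sqrt(5)

6*sqrt(5)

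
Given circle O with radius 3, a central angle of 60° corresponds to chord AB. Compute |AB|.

Drop a perpendicular from the center to the chord, bisecting both the chord and the central angle.
Each half-chord = r sin(θ/2) = 3 sin(30°).
The full chord = 2 × 3 × sin(30°) = 3.

3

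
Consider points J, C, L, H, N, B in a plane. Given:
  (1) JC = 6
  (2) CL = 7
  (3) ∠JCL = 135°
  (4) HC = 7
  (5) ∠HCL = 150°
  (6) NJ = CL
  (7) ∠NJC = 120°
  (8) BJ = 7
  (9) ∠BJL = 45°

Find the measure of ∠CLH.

Step 1: By the law of cosines on triangle LCH: LH² = 7² + 7² − 2·7·7·cos(150°) = 182.87, so LH ≈ 13.52.
Step 2: By the inverse law of cosines on triangle CLH: cos(∠CLH) = (7² + 13.52² − 7²) / (2·7·13.52) = 182.87/189.32 = 0.9659, so ∠CLH = 15°.

Therefore, the measure of angle ∠CLH = 15°.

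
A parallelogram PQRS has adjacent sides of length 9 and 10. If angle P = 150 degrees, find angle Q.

Consecutive angles are supplementary: angle Q = 180 - 150 = 30 degrees.

30 degrees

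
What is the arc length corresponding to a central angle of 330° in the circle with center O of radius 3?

Arc length = 2πr × θ/360
= 2π × 3 × 11/12
= 11*pi/2

11*pi/2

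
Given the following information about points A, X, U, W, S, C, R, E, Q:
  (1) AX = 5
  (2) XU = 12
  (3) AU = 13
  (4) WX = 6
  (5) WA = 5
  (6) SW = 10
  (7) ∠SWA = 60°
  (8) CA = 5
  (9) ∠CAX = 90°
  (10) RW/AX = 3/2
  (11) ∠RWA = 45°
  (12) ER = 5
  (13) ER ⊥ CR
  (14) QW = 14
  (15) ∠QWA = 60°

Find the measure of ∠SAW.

Step 1: By the law of cosines on triangle AWS: AS² = 5² + 10² − 2·5·10·cos(60°) = 75, so AS = 5·√3.
Step 2: By the inverse law of cosines on triangle SAW: cos(∠SAW) = ((5·√3)² + 5² − 10²) / (2·5·√3·5) = 0/86.6 = 0, so ∠SAW = 90°.

Therefore, the measure of angle ∠SAW = 90°.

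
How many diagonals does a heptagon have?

The number of diagonals in an n-gon is n(n - 3)/2.
For n = 7: 7(7 - 3)/2 = 7 × 4 / 2 = 14.

14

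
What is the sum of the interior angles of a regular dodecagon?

The sum of interior angles of an n-sided polygon is (n - 2) * 180.
For n = 12: (12 - 2) * 180 = 10 * 180 = 1800 degrees.

1800 degrees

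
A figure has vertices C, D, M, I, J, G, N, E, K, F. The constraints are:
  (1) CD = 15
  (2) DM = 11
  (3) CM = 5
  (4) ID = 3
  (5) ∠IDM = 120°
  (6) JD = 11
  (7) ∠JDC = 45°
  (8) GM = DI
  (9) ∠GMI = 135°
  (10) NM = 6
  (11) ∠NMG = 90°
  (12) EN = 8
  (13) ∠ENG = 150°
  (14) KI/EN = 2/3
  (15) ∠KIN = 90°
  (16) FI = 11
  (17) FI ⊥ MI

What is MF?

Step 1: By the law of cosines on triangle IDM: IM² = 3² + 11² − 2·3·11·cos(120°) = 163, so IM = √163.
Step 2: By the law of cosines on triangle MIF: MF² = √163² + 11² − 2·√163·11·cos(90°) = 284, so MF = 2·√71.

Therefore, the length of MF = 2·√71.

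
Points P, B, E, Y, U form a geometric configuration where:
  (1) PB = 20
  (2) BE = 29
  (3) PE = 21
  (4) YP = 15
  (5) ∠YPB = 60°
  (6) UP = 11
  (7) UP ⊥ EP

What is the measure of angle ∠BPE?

Step 1: By the inverse law of cosines on triangle BPE: cos(∠BPE) = (20² + 21² − 29²) / (2·20·21) = 0/840 = 0, so ∠BPE = 90°.

Therefore, the measure of angle ∠BPE = 90°.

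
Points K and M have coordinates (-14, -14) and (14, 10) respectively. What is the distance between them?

d = sqrt((28)^2 + (24)^2) = sqrt(1360) = 4*sqrt(85)

4*sqrt(85)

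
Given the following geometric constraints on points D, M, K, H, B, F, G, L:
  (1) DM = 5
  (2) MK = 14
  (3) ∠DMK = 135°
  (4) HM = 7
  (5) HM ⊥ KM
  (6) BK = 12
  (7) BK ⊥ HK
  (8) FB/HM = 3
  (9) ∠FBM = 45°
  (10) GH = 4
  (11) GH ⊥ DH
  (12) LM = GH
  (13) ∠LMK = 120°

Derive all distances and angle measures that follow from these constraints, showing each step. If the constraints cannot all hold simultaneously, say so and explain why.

The constraints are consistent.

From the given relations:
  FB = 3·HM = 3·7 = 21
  LM = GH = 4

Step 1: From DM = 5, MK = 14, and ∠DMK = 135°, by the law of cosines:
  DK² = DM² + MK² - 2·DM·MK·cos(135°) = 25 + 196 + 98.99 = 320
  DK ≈ 17.89

Step 2: From KM = 14, MH = 7, and ∠KMH = 90°, by the law of cosines:
  KH² = KM² + MH² - 2·KM·MH·cos(90°) = 196 + 49 - 0 = 245
  KH = 7·√5

Step 3: From KM = 14, ML = 4, and ∠KML = 120°, by the law of cosines:
  KL² = KM² + ML² - 2·KM·ML·cos(120°) = 196 + 16 + 56 = 268
  KL = 2·√67

Step 4: From HK = 7·√5, KB = 12, and ∠HKB = 90°, by the law of cosines:
  HB² = HK² + KB² - 2·HK·KB·cos(90°) = 245 + 144 - 0 = 389
  HB ≈ 19.72

Step 5: From DK = 17.89, DM = 5, KM = 14, by the inverse law of cosines:
  cos(∠KDM) = (DK² + DM² - KM²) / (2·DK·DM)
  ∠KDM = 33.6°

Step 6: From KD = 17.89, KM = 14, DM = 5, by the inverse law of cosines:
  cos(∠DKM) = (KD² + KM² - DM²) / (2·KD·KM)
  ∠DKM = 11.4°

Step 7: From KH = 7·√5, KM = 14, HM = 7, by the inverse law of cosines:
  cos(∠HKM) = (KH² + KM² - HM²) / (2·KH·KM)
  ∠HKM = 26.57°

Step 8: From KL = 2·√67, KM = 14, LM = 4, by the inverse law of cosines:
  cos(∠LKM) = (KL² + KM² - LM²) / (2·KL·KM)
  ∠LKM = 12.22°

Step 9: From HK = 7·√5, HM = 7, KM = 14, by the inverse law of cosines:
  cos(∠KHM) = (HK² + HM² - KM²) / (2·HK·HM)
  ∠KHM = 63.43°

Step 10: From LK = 2·√67, LM = 4, KM = 14, by the inverse law of cosines:
  cos(∠KLM) = (LK² + LM² - KM²) / (2·LK·LM)
  ∠KLM = 47.78°

Step 11: From HB = 19.72, HK = 7·√5, BK = 12, by the inverse law of cosines:
  cos(∠BHK) = (HB² + HK² - BK²) / (2·HB·HK)
  ∠BHK = 37.48°

Step 12: From BH = 19.72, BK = 12, HK = 7·√5, by the inverse law of cosines:
  cos(∠HBK) = (BH² + BK² - HK²) / (2·BH·BK)
  ∠HBK = 52.52°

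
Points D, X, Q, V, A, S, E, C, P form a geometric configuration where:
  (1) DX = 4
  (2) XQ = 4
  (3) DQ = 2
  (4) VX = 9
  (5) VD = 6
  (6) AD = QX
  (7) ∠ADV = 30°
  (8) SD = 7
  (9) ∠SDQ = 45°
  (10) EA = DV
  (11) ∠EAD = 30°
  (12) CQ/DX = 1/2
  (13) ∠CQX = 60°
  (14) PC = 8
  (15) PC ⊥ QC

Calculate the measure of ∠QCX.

From the given relations: CQ = 1/2·DX = 1/2·4 = 2.
Step 1: By the law of cosines on triangle CQX: CX² = 2² + 4² − 2·2·4·cos(60°) = 12, so CX = 2·√3.
Step 2: By the inverse law of cosines on triangle QCX: cos(∠QCX) = (2² + (2·√3)² − 4²) / (2·2·2·√3) = 0/13.86 = 0, so ∠QCX = 90°.

Therefore, the measure of angle ∠QCX = 90°.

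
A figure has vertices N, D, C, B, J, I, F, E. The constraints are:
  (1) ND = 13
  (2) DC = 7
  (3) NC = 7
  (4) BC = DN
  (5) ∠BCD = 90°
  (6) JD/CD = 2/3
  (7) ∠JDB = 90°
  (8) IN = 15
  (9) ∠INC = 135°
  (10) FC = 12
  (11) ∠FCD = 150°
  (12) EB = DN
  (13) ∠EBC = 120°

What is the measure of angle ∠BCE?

From the given relations: BC = DN = 13; EB = DN = 13.
Step 1: By the law of cosines on triangle CBE: CE² = 13² + 13² − 2·13·13·cos(120°) = 507, so CE = 13·√3.
Step 2: By the inverse law of cosines on triangle BCE: cos(∠BCE) = (13² + (13·√3)² − 13²) / (2·13·13·√3) = 507/585.43 = 0.866, so ∠BCE = 30°.

Therefore, the measure of angle ∠BCE = 30°.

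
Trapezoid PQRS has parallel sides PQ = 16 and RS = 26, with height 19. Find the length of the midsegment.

The midsegment of a trapezoid = (base1 + base2) / 2
midsegment = (16 + 26) / 2
midsegment = 42 / 2
midsegment = 21

21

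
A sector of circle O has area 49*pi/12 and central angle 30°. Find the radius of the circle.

Sector area A = πr² × θ/360, so r² = 360A / (πθ).
r² = 360 × 49*pi/12 / (π × 30)
r² = 49
r = 7

7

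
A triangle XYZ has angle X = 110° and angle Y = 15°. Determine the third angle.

The interior angles sum to 180°: angle Z = 180 - 110 - 15 = 55°.
The triangle is obtuse (angles 110°, 15°, 55°).

55 degrees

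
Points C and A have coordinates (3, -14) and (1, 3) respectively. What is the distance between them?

The horizontal distance is |1 - 3| = 2 and the vertical distance is |3 - -14| = 17.
By the Pythagorean theorem, d = sqrt(2^2 + 17^2) = sqrt(293).

sqrt(293)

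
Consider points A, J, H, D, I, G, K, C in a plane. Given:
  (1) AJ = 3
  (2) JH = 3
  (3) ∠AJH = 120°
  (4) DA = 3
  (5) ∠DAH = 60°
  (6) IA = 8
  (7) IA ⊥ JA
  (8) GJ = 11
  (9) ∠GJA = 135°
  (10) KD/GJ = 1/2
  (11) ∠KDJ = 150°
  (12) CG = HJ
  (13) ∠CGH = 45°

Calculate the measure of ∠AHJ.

Step 1: By the law of cosines on triangle HJA: HA² = 3² + 3² − 2·3·3·cos(120°) = 27, so HA = 3·√3.
Step 2: By the inverse law of cosines on triangle AHJ: cos(∠AHJ) = ((3·√3)² + 3² − 3²) / (2·3·√3·3) = 27/31.18 = 0.866, so ∠AHJ = 30°.

Therefore, the measure of angle ∠AHJ = 30°.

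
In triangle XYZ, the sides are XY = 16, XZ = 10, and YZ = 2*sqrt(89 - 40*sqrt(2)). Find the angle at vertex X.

By the inverse law of cosines: cos(X) = (XY² + XZ² - YZ²) / (2 × XY × XZ)
cos(X) = (16² + 10² - (2*sqrt(89 - 40*sqrt(2)))²) / (2 × 16 × 10)
cos(X) = (256 + 100 - (356 - 160*sqrt(2))) / 320
cos(X) = sqrt(2)/2
X = arccos(sqrt(2)/2) = 45°

45°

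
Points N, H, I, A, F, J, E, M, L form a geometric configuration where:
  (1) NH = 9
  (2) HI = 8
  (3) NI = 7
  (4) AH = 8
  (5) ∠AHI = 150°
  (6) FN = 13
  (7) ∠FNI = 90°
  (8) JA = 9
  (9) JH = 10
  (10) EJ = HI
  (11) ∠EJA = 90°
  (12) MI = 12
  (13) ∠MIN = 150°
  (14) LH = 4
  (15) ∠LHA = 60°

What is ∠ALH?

Step 1: By the law of cosines on triangle LHA: LA² = 4² + 8² − 2·4·8·cos(60°) = 48, so LA = 4·√3.
Step 2: By the inverse law of cosines on triangle ALH: cos(∠ALH) = ((4·√3)² + 4² − 8²) / (2·4·√3·4) = 0/55.43 = 0, so ∠ALH = 90°.

Therefore, the measure of angle ∠ALH = 90°.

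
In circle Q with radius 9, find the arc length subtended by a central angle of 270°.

Arc length = 2π(9)(3/4) = 27*pi/2

27*pi/2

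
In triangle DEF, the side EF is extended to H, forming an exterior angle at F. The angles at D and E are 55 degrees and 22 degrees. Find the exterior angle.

By the exterior angle theorem, an exterior angle of a triangle equals the sum of the two remote interior angles.
Exterior angle = angle D + angle E
Exterior angle = 55 + 22 = 77 degrees

77 degrees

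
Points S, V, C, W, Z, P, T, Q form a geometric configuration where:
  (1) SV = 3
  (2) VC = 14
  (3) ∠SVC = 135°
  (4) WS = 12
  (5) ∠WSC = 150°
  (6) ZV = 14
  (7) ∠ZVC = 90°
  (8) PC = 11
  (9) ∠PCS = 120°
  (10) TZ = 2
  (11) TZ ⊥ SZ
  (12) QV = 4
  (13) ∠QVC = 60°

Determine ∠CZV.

Step 1: By the law of cosines on triangle ZVC: ZC² = 14² + 14² − 2·14·14·cos(90°) = 392, so ZC = 14·√2.
Step 2: By the inverse law of cosines on triangle CZV: cos(∠CZV) = ((14·√2)² + 14² − 14²) / (2·14·√2·14) = 392/554.37 = 0.7071, so ∠CZV = 45°.

Therefore, the measure of angle ∠CZV = 45°.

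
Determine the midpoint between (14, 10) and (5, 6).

The midpoint is the point halfway along the segment.
Move half the horizontal distance: 14 + (5 - 14)/2 = 14 + -9/2 = 19/2
Move half the vertical distance: 10 + (6 - 10)/2 = 10 + -4/2 = 8
Midpoint = (19/2, 8)

(19/2, 8)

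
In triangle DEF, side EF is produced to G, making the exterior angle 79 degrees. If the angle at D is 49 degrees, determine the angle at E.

The exterior angle theorem states that an exterior angle equals the sum of the two non-adjacent interior angles.
So 79 = 49 + angle E, which gives angle E = 79 - 49 = 30 degrees.

30 degrees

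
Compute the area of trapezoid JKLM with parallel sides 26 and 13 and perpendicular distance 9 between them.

Area of a trapezoid = (base1 + base2) * height / 2
Area = (26 + 13) * 9 / 2
Area = 39 * 9 / 2
Area = 351 / 2
Area = 351/2

351/2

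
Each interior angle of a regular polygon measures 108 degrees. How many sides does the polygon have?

The exterior angle is the supplement of the interior angle: 180 - 108 = 72 degrees.
Since the exterior angles of any convex polygon sum to 360 degrees, the number of sides is 360 / 72 = 5.

5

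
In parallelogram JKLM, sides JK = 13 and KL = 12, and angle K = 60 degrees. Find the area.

Area = 13 * 12 * sin(60°) = 156 * sqrt(3)/2 = 78*sqrt(3)

78*sqrt(3)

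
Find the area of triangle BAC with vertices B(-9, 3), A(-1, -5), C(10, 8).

Using the Shoelace formula for a triangle:
Area = (1/2)|x0(y1 - y2) + x1(y2 - y0) + x2(y0 - y1)|
Area = (1/2)|-9(-5 - 8) + -1(8 - 3) + 10(3 - -5)|
Area = (1/2)|117 + -5 + 80|
Area = (1/2)|192|
Area = (1/2)(192)
Area = 96

96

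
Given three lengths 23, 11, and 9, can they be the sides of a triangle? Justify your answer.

Check the triangle inequality: 11 + 9 = 20 ≤ 23.
Since the sum of two sides does not exceed the third, no triangle can be formed.

No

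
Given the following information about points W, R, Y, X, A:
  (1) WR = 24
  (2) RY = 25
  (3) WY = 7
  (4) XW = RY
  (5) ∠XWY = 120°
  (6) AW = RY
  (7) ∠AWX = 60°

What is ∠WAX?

From the given relations: AW = RY = 25; XW = RY = 25.
Step 1: By the law of cosines on triangle AWX: AX² = 25² + 25² − 2·25·25·cos(60°) = 625, so AX = 25.
Step 2: By the inverse law of cosines on triangle WAX: cos(∠WAX) = (25² + 25² − 25²) / (2·25·25) = 625/1250 = 0.5, so ∠WAX = 60°.

Therefore, the measure of angle ∠WAX = 60°.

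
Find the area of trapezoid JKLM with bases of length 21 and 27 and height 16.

Area = (21 + 27) * 16 / 2 = 768 / 2 = 384

384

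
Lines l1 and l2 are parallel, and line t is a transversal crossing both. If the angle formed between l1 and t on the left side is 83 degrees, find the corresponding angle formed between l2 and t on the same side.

Corresponding angles are equal: 83 degrees.

83 degrees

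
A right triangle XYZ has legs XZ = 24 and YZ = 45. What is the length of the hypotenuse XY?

XY = sqrt(24^2 + 45^2) = sqrt(2601) = 51

51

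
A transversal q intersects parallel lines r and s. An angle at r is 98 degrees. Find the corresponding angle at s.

Corresponding angles formed by parallel lines and a transversal are equal.
The given angle is 98 degrees.
The corresponding angle = 98 degrees.

98 degrees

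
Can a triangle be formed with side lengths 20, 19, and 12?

For three segments to close into a triangle, no single side can be as long as the other two combined.
The longest side is 20, and 12 + 19 = 31 > 20.
A triangle can be formed.

Yes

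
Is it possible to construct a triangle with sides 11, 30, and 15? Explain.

The longest side is 30. The other two sides sum to 11 + 15 = 26.
Since 26 ≤ 30, the two shorter sides cannot reach around to close the triangle.

No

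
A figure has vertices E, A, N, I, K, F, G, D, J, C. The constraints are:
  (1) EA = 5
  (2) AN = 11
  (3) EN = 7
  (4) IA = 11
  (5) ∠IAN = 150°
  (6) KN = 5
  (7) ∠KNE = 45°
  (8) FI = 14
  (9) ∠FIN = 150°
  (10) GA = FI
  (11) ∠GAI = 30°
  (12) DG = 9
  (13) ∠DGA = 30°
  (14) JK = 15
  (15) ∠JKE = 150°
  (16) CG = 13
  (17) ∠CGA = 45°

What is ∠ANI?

Step 1: By the law of cosines on triangle NAI: NI² = 11² + 11² − 2·11·11·cos(150°) = 451.58, so NI ≈ 21.25.
Step 2: By the inverse law of cosines on triangle ANI: cos(∠ANI) = (11² + 21.25² − 11²) / (2·11·21.25) = 451.58/467.51 = 0.9659, so ∠ANI = 15°.

Therefore, the measure of angle ∠ANI = 15°.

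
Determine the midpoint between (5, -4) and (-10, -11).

M = ((x₁ + x₂)/2, (y₁ + y₂)/2)
= ((5 + -10)/2, (-4 + -11)/2)
= (-5/2, -15/2) = (-5/2, -15/2)

(-5/2, -15/2)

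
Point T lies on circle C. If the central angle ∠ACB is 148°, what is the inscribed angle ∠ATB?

By the inscribed angle theorem, the inscribed angle is half the central angle.
Inscribed angle = 148° / 2 = 74°

74°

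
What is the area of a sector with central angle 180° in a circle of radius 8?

Sector area = π(8²)(1/2) = 32*pi

32*pi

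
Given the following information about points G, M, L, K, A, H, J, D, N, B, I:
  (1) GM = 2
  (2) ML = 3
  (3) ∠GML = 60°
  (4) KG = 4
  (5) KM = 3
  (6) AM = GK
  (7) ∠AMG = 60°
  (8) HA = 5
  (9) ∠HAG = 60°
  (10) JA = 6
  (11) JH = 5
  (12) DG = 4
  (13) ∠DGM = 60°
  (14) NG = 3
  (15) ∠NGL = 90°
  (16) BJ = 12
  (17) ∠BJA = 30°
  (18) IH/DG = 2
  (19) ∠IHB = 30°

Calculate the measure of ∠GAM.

From the given relations: AM = GK = 4.
Step 1: By the law of cosines on triangle AMG: AG² = 4² + 2² − 2·4·2·cos(60°) = 12, so AG = 2·√3.
Step 2: By the inverse law of cosines on triangle GAM: cos(∠GAM) = ((2·√3)² + 4² − 2²) / (2·2·√3·4) = 24/27.71 = 0.866, so ∠GAM = 30°.

Therefore, the measure of angle ∠GAM = 30°.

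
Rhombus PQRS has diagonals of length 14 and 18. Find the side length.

In a rhombus, the diagonals bisect each other perpendicularly, creating four congruent right triangles.
Each triangle has legs 7 (half of 14) and 9 (half of 18).
The hypotenuse of each right triangle is a side of the rhombus:
side = sqrt(7^2 + 9^2) = sqrt(130)

sqrt(130)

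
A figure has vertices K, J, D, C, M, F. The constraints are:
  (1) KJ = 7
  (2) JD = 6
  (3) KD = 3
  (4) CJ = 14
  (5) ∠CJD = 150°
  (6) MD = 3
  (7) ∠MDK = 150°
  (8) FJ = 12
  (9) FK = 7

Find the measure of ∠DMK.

Step 1: By the law of cosines on triangle MDK: MK² = 3² + 3² − 2·3·3·cos(150°) = 33.59, so MK ≈ 5.8.
Step 2: By the inverse law of cosines on triangle DMK: cos(∠DMK) = (3² + 5.8² − 3²) / (2·3·5.8) = 33.59/34.77 = 0.9659, so ∠DMK = 15°.

Therefore, the measure of angle ∠DMK = 15°.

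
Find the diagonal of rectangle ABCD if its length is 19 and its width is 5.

Using the Pythagorean theorem:
d² = 19² + 5² = 361 + 25 = 386
d = sqrt(386)

sqrt(386)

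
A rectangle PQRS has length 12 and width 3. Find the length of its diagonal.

Using the Pythagorean theorem:
d² = 12² + 3² = 144 + 9 = 153
d = sqrt(153) = 3*sqrt(17)

3*sqrt(17)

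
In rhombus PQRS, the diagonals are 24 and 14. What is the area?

The diagonals of a rhombus divide it into four right triangles.
Each triangle has legs 24/ 2 = 12 and 14/2 = 7, so each has area (1/2)*12*7 = 42.
Four such triangles give total area = (d1 * d2) / 2 = 168.

168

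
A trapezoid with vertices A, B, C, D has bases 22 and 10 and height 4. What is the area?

Area of a trapezoid = (base1 + base2) * height / 2
Area = (22 + 10) * 4 / 2
Area = 32 * 4 / 2
Area = 128 / 2
Area = 64

64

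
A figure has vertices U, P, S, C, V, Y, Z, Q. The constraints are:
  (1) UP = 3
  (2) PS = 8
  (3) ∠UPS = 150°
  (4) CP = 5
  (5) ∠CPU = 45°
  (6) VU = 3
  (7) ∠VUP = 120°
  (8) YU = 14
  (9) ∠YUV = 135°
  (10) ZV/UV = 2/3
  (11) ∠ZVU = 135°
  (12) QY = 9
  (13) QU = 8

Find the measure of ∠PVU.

Step 1: By the law of cosines on triangle VUP: VP² = 3² + 3² − 2·3·3·cos(120°) = 27, so VP = 3·√3.
Step 2: By the inverse law of cosines on triangle PVU: cos(∠PVU) = ((3·√3)² + 3² − 3²) / (2·3·√3·3) = 27/31.18 = 0.866, so ∠PVU = 30°.

Therefore, the measure of angle ∠PVU = 30°.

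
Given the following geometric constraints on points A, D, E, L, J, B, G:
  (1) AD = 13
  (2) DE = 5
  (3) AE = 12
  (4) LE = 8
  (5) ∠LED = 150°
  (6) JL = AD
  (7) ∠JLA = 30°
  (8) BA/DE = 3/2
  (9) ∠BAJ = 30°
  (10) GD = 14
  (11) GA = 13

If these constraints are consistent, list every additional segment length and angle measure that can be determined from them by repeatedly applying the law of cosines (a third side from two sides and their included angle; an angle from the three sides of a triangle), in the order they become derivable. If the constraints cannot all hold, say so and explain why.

The constraints are consistent. Derivable facts, in order:
After 1 step:
- DL ≈ 12.58
- ∠ADE = 67.38°
- ∠ADG = 57.42°
- ∠AED = 90°
- ∠AGD = 57.42°
- ∠DAE = 22.62°
- ∠DAG = 65.16°
After 2 steps:
- ∠DLE = 11.46°
- ∠EDL = 18.54°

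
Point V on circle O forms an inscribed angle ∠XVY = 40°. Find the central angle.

By the inscribed angle theorem, the central angle is twice the inscribed angle.
Central angle = 2 × 40° = 80°

80°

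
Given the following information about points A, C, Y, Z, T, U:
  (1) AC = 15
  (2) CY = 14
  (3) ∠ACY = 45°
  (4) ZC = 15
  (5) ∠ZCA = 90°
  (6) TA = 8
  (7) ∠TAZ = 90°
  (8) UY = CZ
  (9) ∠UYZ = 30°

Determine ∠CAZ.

Step 1: By the law of cosines on triangle ACZ: AZ² = 15² + 15² − 2·15·15·cos(90°) = 450, so AZ = 15·√2.
Step 2: By the inverse law of cosines on triangle CAZ: cos(∠CAZ) = (15² + (15·√2)² − 15²) / (2·15·15·√2) = 450/636.4 = 0.7071, so ∠CAZ = 45°.

Therefore, the measure of angle ∠CAZ = 45°.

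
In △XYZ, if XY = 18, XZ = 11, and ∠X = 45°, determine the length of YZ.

By the law of cosines: YZ^2 = XY^2 + XZ^2 - 2*XY*XZ*cos(X)
YZ^2 = 18^2 + 11^2 - 2*18*11*cos(45°)
YZ^2 = 324 + 121 - 396*(sqrt(2)/2)
YZ^2 = 445 - 198*sqrt(2)
YZ = sqrt(445 - 198*sqrt(2))

sqrt(445 - 198*sqrt(2))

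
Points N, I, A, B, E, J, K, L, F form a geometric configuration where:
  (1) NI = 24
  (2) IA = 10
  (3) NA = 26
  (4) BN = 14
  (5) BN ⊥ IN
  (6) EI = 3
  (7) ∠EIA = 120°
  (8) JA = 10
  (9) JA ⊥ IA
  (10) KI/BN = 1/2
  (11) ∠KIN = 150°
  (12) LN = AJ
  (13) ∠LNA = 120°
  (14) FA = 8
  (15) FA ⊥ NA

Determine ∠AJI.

Step 1: By the law of cosines on triangle JAI: JI² = 10² + 10² − 2·10·10·cos(90°) = 200, so JI = 10·√2.
Step 2: By the inverse law of cosines on triangle AJI: cos(∠AJI) = (10² + (10·√2)² − 10²) / (2·10·10·√2) = 200/282.84 = 0.7071, so ∠AJI = 45°.

Therefore, the measure of angle ∠AJI = 45°.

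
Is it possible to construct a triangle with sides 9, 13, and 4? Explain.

Check the triangle inequality: 9 + 4 = 13 ≤ 13.
Since the sum of two sides does not exceed the third, no triangle can be formed.

No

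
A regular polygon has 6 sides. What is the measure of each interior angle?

Each interior angle of a regular n-gon is (n - 2) * 180 / n.
For n = 6: (6 - 2) * 180 / 6 = 720/6 = 120 degrees.

120 degrees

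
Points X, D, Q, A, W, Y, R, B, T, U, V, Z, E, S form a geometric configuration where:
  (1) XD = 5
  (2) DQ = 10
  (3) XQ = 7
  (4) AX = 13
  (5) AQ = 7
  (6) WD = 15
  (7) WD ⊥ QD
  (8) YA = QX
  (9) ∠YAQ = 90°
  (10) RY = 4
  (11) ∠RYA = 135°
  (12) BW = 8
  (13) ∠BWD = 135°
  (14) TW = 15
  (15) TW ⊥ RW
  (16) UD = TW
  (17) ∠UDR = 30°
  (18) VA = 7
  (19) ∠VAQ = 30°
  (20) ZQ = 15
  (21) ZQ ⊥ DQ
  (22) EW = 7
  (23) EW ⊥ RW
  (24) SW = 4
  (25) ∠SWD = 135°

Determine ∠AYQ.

From the given relations: YA = QX = 7.
Step 1: By the law of cosines on triangle YAQ: YQ² = 7² + 7² − 2·7·7·cos(90°) = 98, so YQ = 7·√2.
Step 2: By the inverse law of cosines on triangle AYQ: cos(∠AYQ) = (7² + (7·√2)² − 7²) / (2·7·7·√2) = 98/138.59 = 0.7071, so ∠AYQ = 45°.

Therefore, the measure of angle ∠AYQ = 45°.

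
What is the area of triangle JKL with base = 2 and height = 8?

Area = (1/2) * base * height
Area = (1/2) * 2 * 8
Area = 8

8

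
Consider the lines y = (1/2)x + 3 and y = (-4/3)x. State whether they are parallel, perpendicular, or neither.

Slope of line 1: m1 = 1/2
Slope of line 2: m2 = -4/3
m1 != m2 (1/2 != -4/3), so not parallel.
m1 * m2 = (1/2) * (-4/3) = -2/3 != -1, so not perpendicular.
The lines are neither parallel nor perpendicular.

Neither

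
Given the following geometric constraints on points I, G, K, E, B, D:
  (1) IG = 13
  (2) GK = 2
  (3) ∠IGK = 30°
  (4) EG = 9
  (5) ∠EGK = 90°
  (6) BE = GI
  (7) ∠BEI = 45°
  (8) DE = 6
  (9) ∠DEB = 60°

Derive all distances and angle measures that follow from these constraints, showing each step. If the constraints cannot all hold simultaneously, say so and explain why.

The constraints are consistent.

From the given relations:
  BE = GI = 13

Step 1: From IG = 13, GK = 2, and ∠IGK = 30°, by the law of cosines:
  IK² = IG² + GK² - 2·IG·GK·cos(30°) = 169 + 4 - 45.03 = 128
  IK ≈ 11.31

Step 2: From KG = 2, GE = 9, and ∠KGE = 90°, by the law of cosines:
  KE² = KG² + GE² - 2·KG·GE·cos(90°) = 4 + 81 - 0 = 85
  KE = √85

Step 3: From BE = 13, ED = 6, and ∠BED = 60°, by the law of cosines:
  BD² = BE² + ED² - 2·BE·ED·cos(60°) = 169 + 36 - 78 = 127
  BD = √127

Step 4: From IG = 13, IK = 11.31, GK = 2, by the inverse law of cosines:
  cos(∠GIK) = (IG² + IK² - GK²) / (2·IG·IK)
  ∠GIK = 5.07°

Step 5: From KE = √85, KG = 2, EG = 9, by the inverse law of cosines:
  cos(∠EKG) = (KE² + KG² - EG²) / (2·KE·KG)
  ∠EKG = 77.47°

Step 6: From KG = 2, KI = 11.31, GI = 13, by the inverse law of cosines:
  cos(∠GKI) = (KG² + KI² - GI²) / (2·KG·KI)
  ∠GKI = 144.93°

Step 7: From EG = 9, EK = √85, GK = 2, by the inverse law of cosines:
  cos(∠GEK) = (EG² + EK² - GK²) / (2·EG·EK)
  ∠GEK = 12.53°

Step 8: From BD = √127, BE = 13, DE = 6, by the inverse law of cosines:
  cos(∠DBE) = (BD² + BE² - DE²) / (2·BD·BE)
  ∠DBE = 27.46°

Step 9: From DB = √127, DE = 6, BE = 13, by the inverse law of cosines:
  cos(∠BDE) = (DB² + DE² - BE²) / (2·DB·DE)
  ∠BDE = 92.54°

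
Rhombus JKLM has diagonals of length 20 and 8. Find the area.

The diagonals of a rhombus divide it into four right triangles.
Each triangle has legs 20/ 2 = 10 and 8/2 = 4, so each has area (1/2)*10*4 = 20.
Four such triangles give total area = (d1 * d2) / 2 = 80.

80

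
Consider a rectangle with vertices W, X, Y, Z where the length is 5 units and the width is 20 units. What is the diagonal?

A rectangle's diagonal splits it into two right triangles, with the diagonal as the hypotenuse.
By the Pythagorean theorem, d^2 = 5^2 + 20^2 = 425.
Therefore d = sqrt(425) = 5*sqrt(17).

5*sqrt(17)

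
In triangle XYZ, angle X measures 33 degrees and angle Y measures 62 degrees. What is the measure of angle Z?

By the triangle angle sum property, the three interior angles of any triangle add up to 180°.
We know angle X = 33° and angle Y = 62°, so their sum is 95°.
Therefore angle Z = 180° - 95° = 85°.

85 degrees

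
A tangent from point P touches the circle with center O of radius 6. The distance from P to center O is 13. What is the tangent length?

tangent = √(d² - r²) = √(13² - 6²) = √(169 - 36) = √133 = sqrt(133)

sqrt(133)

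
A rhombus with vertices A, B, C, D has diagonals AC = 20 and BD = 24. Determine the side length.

In a rhombus, the diagonals bisect each other perpendicularly, creating four congruent right triangles.
Each triangle has legs 10 (half of 20) and 12 (half of 24).
The hypotenuse of each right triangle is a side of the rhombus:
side = sqrt(10^2 + 12^2) = sqrt(244) = 2*sqrt(61)

2*sqrt(61)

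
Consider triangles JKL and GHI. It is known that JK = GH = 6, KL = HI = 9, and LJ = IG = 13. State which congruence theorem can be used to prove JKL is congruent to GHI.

Consider the given information: JK = GH = 6, KL = HI = 9, and LJ = IG = 13
This is not ASA or AAS: ASA requires two angles and the side between them. AAS requires two angles and a non-included side.
The correct criterion is SSS. All three pairs of corresponding sides are equal (Side-Side-Side).

SSS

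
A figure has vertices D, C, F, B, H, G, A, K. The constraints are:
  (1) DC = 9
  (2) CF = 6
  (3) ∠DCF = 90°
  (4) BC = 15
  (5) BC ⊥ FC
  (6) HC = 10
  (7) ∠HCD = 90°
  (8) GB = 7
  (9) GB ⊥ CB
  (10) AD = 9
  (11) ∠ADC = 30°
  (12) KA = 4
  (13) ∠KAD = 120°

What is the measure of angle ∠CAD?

Step 1: By the law of cosines on triangle ADC: AC² = 9² + 9² − 2·9·9·cos(30°) = 21.7, so AC ≈ 4.66.
Step 2: By the inverse law of cosines on triangle CAD: cos(∠CAD) = (4.66² + 9² − 9²) / (2·4.66·9) = 21.7/83.86 = 0.2588, so ∠CAD = 75°.

Therefore, the measure of angle ∠CAD = 75°.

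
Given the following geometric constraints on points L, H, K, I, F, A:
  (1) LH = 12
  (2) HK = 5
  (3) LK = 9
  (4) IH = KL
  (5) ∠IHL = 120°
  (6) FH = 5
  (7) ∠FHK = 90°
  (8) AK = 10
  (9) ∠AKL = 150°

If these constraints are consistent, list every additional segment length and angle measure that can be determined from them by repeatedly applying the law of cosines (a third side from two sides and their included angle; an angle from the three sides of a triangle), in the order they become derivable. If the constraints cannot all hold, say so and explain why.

The constraints are consistent. Derivable facts, in order:
After 1 step:
- KF = 5·√2
- LA ≈ 18.35
- LI = 3·√37
- ∠HKL = 114.97°
- ∠HLK = 22.19°
- ∠KHL = 42.83°
After 2 steps:
- ∠ALK = 15.81°
- ∠FKH = 45°
- ∠HFK = 45°
- ∠HIL = 34.72°
- ∠HLI = 25.28°
- ∠KAL = 14.19°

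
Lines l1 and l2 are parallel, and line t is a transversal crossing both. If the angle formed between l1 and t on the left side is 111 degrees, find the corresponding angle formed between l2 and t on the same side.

Corresponding angles are equal: 111 degrees.

111 degrees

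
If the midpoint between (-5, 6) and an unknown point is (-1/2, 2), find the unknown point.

Using the midpoint formula: M = ((x1 + x2)/2, (y1 + y2)/2)
We know M = (-1/2, 2) and J = (-5, 6)
For x: -1/2 = (-5 + x2)/2, so x2 = 2*-1/2 - -5 = 4
For y: 2 = (6 + y2)/2, so y2 = 2*2 - 6 = -2
K = (4, -2)

(4, -2)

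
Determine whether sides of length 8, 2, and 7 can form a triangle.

Sort the sides: 2, 7, 8.
It suffices to check that the sum of the two smallest exceeds the largest:
2 + 7 = 9 > 8. ✓
Yes, a valid triangle can be formed.

Yes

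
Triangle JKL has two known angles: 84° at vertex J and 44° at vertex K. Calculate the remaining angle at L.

By the triangle angle sum property, the three interior angles of any triangle add up to 180°.
We know angle J = 84° and angle K = 44°, so their sum is 128°.
Therefore angle L = 180° - 128° = 52°.

52 degrees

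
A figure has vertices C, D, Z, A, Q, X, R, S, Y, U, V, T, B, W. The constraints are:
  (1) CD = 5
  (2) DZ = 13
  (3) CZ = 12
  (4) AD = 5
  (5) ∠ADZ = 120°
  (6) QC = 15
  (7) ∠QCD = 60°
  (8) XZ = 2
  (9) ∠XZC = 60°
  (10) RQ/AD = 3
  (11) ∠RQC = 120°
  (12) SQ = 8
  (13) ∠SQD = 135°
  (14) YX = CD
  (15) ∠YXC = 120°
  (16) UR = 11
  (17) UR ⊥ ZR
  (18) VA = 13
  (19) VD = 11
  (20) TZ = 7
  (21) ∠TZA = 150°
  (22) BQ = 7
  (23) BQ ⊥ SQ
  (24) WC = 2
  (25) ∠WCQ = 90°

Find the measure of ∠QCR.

From the given relations: RQ = 3·AD = 3·5 = 15.
Step 1: By the law of cosines on triangle CQR: CR² = 15² + 15² − 2·15·15·cos(120°) = 675, so CR = 15·√3.
Step 2: By the inverse law of cosines on triangle QCR: cos(∠QCR) = (15² + (15·√3)² − 15²) / (2·15·15·√3) = 675/779.42 = 0.866, so ∠QCR = 30°.

Therefore, the measure of angle ∠QCR = 30°.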